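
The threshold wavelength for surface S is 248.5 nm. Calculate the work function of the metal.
4.99 eV

At the threshold wavelength, photon energy equals work function:
φ = hc/λ₀

Calculating:
φ = (6.626×10⁻³⁴ J·s)(3×10⁸ m/s) / (248.5×10⁻⁹ m)
φ = 4.99 eV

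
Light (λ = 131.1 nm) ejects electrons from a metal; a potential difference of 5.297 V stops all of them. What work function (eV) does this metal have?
4.16 eV

The stopping potential gives the maximum kinetic energy: KE_max = eV_s = 5.297 eV

From Einstein's photoelectric equation: KE_max = hc/λ - φ
Rearranging: φ = hc/λ - KE_max

Calculate photon energy:
E_photon = hc/λ = (6.626×10⁻³⁴ J·s)(3×10⁸ m/s) / (131.1×10⁻⁹ m) = 9.4572 eV

Therefore:
φ = 9.4572 - 5.297 = 4.16 eV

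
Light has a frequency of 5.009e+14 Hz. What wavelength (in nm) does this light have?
598.51 nm

Using the wave equation: c = fλ

Solving for wavelength:
λ = c/f = (3×10⁸ m/s) / (5.009e+14 Hz)
λ = 598.51 nm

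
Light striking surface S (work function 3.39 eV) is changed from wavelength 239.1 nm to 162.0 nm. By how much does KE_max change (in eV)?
2.4679 eV

Using Einstein's equation: KE_max = hc/λ - φ

For λ₁ = 239.1 nm:
KE₁ = hc/λ₁ - φ = 5.1855 - 3.39 = 1.7955 eV

For λ₂ = 162.0 nm:
KE₂ = hc/λ₂ - φ = 7.6533 - 3.39 = 4.2633 eV

Change in KE:
ΔKE = KE₂ - KE₁ = 4.2633 - 1.7955 = 2.4679 eV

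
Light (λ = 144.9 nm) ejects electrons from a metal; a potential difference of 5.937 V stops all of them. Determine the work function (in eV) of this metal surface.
2.62 eV

The stopping potential gives the maximum kinetic energy: KE_max = eV_s = 5.937 eV

From Einstein's photoelectric equation: KE_max = hc/λ - φ
Rearranging: φ = hc/λ - KE_max

Calculate photon energy:
E_photon = hc/λ = (6.626×10⁻³⁴ J·s)(3×10⁸ m/s) / (144.9×10⁻⁹ m) = 8.5565 eV

Therefore:
φ = 8.5565 - 5.937 = 2.62 eV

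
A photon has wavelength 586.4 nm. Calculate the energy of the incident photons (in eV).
2.1143 eV

Using E = hf = hc/λ:

E = hc/λ = (6.626×10⁻³⁴ J·s)(3×10⁸ m/s) / (586.4×10⁻⁹ m)
E = 2.1143 eV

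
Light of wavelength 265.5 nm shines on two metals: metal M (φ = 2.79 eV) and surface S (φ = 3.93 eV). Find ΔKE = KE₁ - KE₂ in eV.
1.1400 eV

Using KE_max = hc/λ - φ for each metal:

Photon energy: E = hc/λ = 4.6698 eV

For metal M (φ₁ = 2.79 eV):
KE₁ = E - φ₁ = 4.6698 - 2.79 = 1.8798 eV

For surface S (φ₂ = 3.93 eV):
KE₂ = E - φ₂ = 4.6698 - 3.93 = 0.7398 eV

Difference:
ΔKE = KE₁ - KE₂ = 1.8798 - 0.7398 = 1.1400 eV

Note: The difference equals the difference in work functions: 3.93 - 2.79 = 1.14 eV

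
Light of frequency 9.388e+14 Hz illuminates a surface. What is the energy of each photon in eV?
3.8826 eV

Using E = hf:

E = hf = (6.626×10⁻³⁴ J·s)(9.388e+14 Hz)
E = 3.8826 eV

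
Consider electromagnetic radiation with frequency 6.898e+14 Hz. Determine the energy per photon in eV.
2.8528 eV

Using E = hf:

E = hf = (6.626×10⁻³⁴ J·s)(6.898e+14 Hz)
E = 2.8528 eV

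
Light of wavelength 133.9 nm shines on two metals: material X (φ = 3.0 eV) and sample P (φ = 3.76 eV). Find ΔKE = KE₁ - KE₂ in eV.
0.7600 eV

Using KE_max = hc/λ - φ for each metal:

Photon energy: E = hc/λ = 9.2595 eV

For material X (φ₁ = 3.0 eV):
KE₁ = E - φ₁ = 9.2595 - 3.0 = 6.2595 eV

For sample P (φ₂ = 3.76 eV):
KE₂ = E - φ₂ = 9.2595 - 3.76 = 5.4995 eV

Difference:
ΔKE = KE₁ - KE₂ = 6.2595 - 5.4995 = 0.7600 eV

Note: The difference equals the difference in work functions: 3.76 - 3.0 = 0.76 eV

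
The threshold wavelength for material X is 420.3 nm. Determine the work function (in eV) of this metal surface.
2.95 eV

At the threshold wavelength, photon energy equals work function:
φ = hc/λ₀

Calculating:
φ = (6.626×10⁻³⁴ J·s)(3×10⁸ m/s) / (420.3×10⁻⁹ m)
φ = 2.95 eV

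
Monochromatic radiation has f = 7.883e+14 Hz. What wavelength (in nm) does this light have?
380.30 nm

Using the wave equation: c = fλ

Solving for wavelength:
λ = c/f = (3×10⁸ m/s) / (7.883e+14 Hz)
λ = 380.30 nm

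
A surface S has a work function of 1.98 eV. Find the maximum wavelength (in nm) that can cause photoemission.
626.18 nm

The threshold wavelength is when the photon energy equals the work function:
hc/λ₀ = φ

Solving for λ₀:
λ₀ = hc/φ = (6.626×10⁻³⁴ J·s)(3×10⁸ m/s) / (1.98 eV × 1.602×10⁻¹⁹ J/eV)
λ₀ = 626.18 nm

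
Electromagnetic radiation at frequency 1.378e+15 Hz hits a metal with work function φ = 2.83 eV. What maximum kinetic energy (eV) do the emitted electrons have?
2.8690 eV

Using Einstein's photoelectric equation: KE_max = hf - φ

First, calculate the photon energy:
E_photon = hf = (6.626×10⁻³⁴ J·s)(1.378e+15 Hz)
E_photon = 5.6990 eV

Then, the maximum kinetic energy:
KE_max = E_photon - φ = 5.6990 eV - 2.83 eV = 2.8690 eV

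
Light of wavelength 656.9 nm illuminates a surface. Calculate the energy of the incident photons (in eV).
1.8874 eV

Using E = hf = hc/λ:

E = hc/λ = (6.626×10⁻³⁴ J·s)(3×10⁸ m/s) / (656.9×10⁻⁹ m)
E = 1.8874 eV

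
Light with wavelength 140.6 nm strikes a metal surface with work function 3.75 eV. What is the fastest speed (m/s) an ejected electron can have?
1.3352e+06 m/s

First, find the maximum kinetic energy:
E_photon = hc/λ = 8.8182 eV
KE_max = E_photon - φ = 8.8182 - 3.75 = 5.0682 eV

Convert to Joules: KE_max = 5.0682 × 1.602×10⁻¹⁹ J = 8.1202e-19 J

Then use KE = ½mv² to find velocity:
v = √(2·KE/m) = √(2 × 8.1202e-19 J / 9.109e-31 kg)
v = 1.3352e+06 m/s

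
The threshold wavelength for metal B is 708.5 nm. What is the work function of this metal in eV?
1.75 eV

At the threshold wavelength, photon energy equals work function:
φ = hc/λ₀

Calculating:
φ = (6.626×10⁻³⁴ J·s)(3×10⁸ m/s) / (708.5×10⁻⁹ m)
φ = 1.75 eV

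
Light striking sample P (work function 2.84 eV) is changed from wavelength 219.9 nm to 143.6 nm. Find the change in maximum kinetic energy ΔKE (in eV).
2.9958 eV

Using Einstein's equation: KE_max = hc/λ - φ

For λ₁ = 219.9 nm:
KE₁ = hc/λ₁ - φ = 5.6382 - 2.84 = 2.7982 eV

For λ₂ = 143.6 nm:
KE₂ = hc/λ₂ - φ = 8.6340 - 2.84 = 5.7940 eV

Change in KE:
ΔKE = KE₂ - KE₁ = 5.7940 - 2.7982 = 2.9958 eV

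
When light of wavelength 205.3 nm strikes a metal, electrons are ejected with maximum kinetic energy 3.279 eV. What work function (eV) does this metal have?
2.76 eV

From Einstein's photoelectric equation: KE_max = hf - φ = hc/λ - φ

Rearranging for φ:
φ = hc/λ - KE_max

Calculate photon energy:
E_photon = hc/λ = 6.0392 eV

Therefore:
φ = 6.0392 - 3.279 = 2.76 eV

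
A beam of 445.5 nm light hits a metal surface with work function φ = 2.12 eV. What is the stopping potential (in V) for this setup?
0.6630 V

The stopping potential V_s satisfies: eV_s = KE_max

First, find KE_max using Einstein's equation:
E_photon = hc/λ = 2.7830 eV
KE_max = E_photon - φ = 2.7830 - 2.12 = 0.6630 eV

Since eV_s = KE_max:
V_s = KE_max/e = 0.6630 V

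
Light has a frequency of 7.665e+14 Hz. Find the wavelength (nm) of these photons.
391.12 nm

Using the wave equation: c = fλ

Solving for wavelength:
λ = c/f = (3×10⁸ m/s) / (7.665e+14 Hz)
λ = 391.12 nm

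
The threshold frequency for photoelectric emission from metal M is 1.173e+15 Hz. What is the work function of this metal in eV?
4.85 eV

At the threshold frequency, photon energy equals work function:
φ = hf₀

Calculating:
φ = (6.626×10⁻³⁴ J·s)(1.173e+15 Hz)
φ = 4.85 eV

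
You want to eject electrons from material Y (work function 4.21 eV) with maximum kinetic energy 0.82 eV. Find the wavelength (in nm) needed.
246.49 nm

From Einstein's equation: KE_max = hc/λ - φ

Rearranging for λ:
hc/λ = KE_max + φ
λ = hc/(KE_max + φ)

Required photon energy:
E_photon = KE_max + φ = 0.82 + 4.21 = 5.03 eV

Required wavelength:
λ = hc/E_photon = (6.626×10⁻³⁴)(3×10⁸) / (5.03 × 1.602×10⁻¹⁹)
λ = 246.49 nm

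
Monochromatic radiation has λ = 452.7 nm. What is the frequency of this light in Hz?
6.6223e+14 Hz

Using the wave equation: c = fλ

Solving for frequency:
f = c/λ = (3×10⁸ m/s) / (452.7×10⁻⁹ m)
f = 6.6223e+14 Hz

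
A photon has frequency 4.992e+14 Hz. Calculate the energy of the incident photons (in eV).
2.0645 eV

Using E = hf:

E = hf = (6.626×10⁻³⁴ J·s)(4.992e+14 Hz)
E = 2.0645 eV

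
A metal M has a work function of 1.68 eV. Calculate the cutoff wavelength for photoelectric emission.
738.00 nm

The threshold wavelength is when the photon energy equals the work function:
hc/λ₀ = φ

Solving for λ₀:
λ₀ = hc/φ = (6.626×10⁻³⁴ J·s)(3×10⁸ m/s) / (1.68 eV × 1.602×10⁻¹⁹ J/eV)
λ₀ = 738.00 nm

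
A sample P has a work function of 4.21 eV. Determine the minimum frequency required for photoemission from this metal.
1.0180e+15 Hz

The threshold frequency is when the photon energy equals the work function:
hf₀ = φ

Solving for f₀:
f₀ = φ/h = (4.21 eV × 1.602×10⁻¹⁹ J/eV) / (6.626×10⁻³⁴ J·s)
f₀ = 1.0180e+15 Hz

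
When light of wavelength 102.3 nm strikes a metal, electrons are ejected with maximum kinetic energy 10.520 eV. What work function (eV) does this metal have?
1.60 eV

From Einstein's photoelectric equation: KE_max = hf - φ = hc/λ - φ

Rearranging for φ:
φ = hc/λ - KE_max

Calculate photon energy:
E_photon = hc/λ = 12.1197 eV

Therefore:
φ = 12.1197 - 10.520 = 1.60 eV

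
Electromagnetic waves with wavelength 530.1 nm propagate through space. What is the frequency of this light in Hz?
5.6554e+14 Hz

Using the wave equation: c = fλ

Solving for frequency:
f = c/λ = (3×10⁸ m/s) / (530.1×10⁻⁹ m)
f = 5.6554e+14 Hz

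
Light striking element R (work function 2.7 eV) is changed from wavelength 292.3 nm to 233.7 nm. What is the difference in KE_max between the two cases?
1.0636 eV

Using Einstein's equation: KE_max = hc/λ - φ

For λ₁ = 292.3 nm:
KE₁ = hc/λ₁ - φ = 4.2417 - 2.7 = 1.5417 eV

For λ₂ = 233.7 nm:
KE₂ = hc/λ₂ - φ = 5.3053 - 2.7 = 2.6053 eV

Change in KE:
ΔKE = KE₂ - KE₁ = 2.6053 - 1.5417 = 1.0636 eV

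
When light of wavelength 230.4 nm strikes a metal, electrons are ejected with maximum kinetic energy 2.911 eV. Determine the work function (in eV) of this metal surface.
2.47 eV

From Einstein's photoelectric equation: KE_max = hf - φ = hc/λ - φ

Rearranging for φ:
φ = hc/λ - KE_max

Calculate photon energy:
E_photon = hc/λ = 5.3813 eV

Therefore:
φ = 5.3813 - 2.911 = 2.47 eV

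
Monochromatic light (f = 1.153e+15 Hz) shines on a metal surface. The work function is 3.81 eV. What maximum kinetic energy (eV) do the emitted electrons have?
0.9584 eV

Using Einstein's photoelectric equation: KE_max = hf - φ

First, calculate the photon energy:
E_photon = hf = (6.626×10⁻³⁴ J·s)(1.153e+15 Hz)
E_photon = 4.7684 eV

Then, the maximum kinetic energy:
KE_max = E_photon - φ = 4.7684 eV - 3.81 eV = 0.9584 eV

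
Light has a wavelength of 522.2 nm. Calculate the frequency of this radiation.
5.7410e+14 Hz

Using the wave equation: c = fλ

Solving for frequency:
f = c/λ = (3×10⁸ m/s) / (522.2×10⁻⁹ m)
f = 5.7410e+14 Hz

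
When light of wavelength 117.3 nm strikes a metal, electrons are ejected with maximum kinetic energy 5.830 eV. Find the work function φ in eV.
4.74 eV

From Einstein's photoelectric equation: KE_max = hf - φ = hc/λ - φ

Rearranging for φ:
φ = hc/λ - KE_max

Calculate photon energy:
E_photon = hc/λ = 10.5698 eV

Therefore:
φ = 10.5698 - 5.830 = 4.74 eV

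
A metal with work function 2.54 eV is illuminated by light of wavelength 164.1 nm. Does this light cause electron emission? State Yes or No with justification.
Yes

For photoemission, the photon energy must exceed the work function.

Photon energy: E = hc/λ = 7.5554 eV
Work function: φ = 2.54 eV

Since E_photon (7.5554 eV) > φ (2.54 eV), photoemission WILL occur.
The threshold wavelength is λ₀ = hc/φ = 488.1 nm.
Since 164.1 nm < 488.1 nm, the light has sufficient energy.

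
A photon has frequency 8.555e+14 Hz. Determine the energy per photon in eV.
3.5381 eV

Using E = hf:

E = hf = (6.626×10⁻³⁴ J·s)(8.555e+14 Hz)
E = 3.5381 eV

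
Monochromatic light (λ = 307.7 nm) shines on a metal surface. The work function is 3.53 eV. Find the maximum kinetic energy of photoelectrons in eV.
0.4994 eV

Using Einstein's photoelectric equation: KE_max = hf - φ = hc/λ - φ

First, calculate the photon energy:
E_photon = hc/λ = (6.626×10⁻³⁴ J·s)(3×10⁸ m/s) / (307.7×10⁻⁹ m)
E_photon = 4.0294 eV

Then, the maximum kinetic energy:
KE_max = E_photon - φ = 4.0294 eV - 3.53 eV = 0.4994 eV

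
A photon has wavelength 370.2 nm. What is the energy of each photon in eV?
3.3491 eV

Using E = hf = hc/λ:

E = hc/λ = (6.626×10⁻³⁴ J·s)(3×10⁸ m/s) / (370.2×10⁻⁹ m)
E = 3.3491 eV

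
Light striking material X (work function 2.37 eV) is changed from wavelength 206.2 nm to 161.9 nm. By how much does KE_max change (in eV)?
1.6453 eV

Using Einstein's equation: KE_max = hc/λ - φ

For λ₁ = 206.2 nm:
KE₁ = hc/λ₁ - φ = 6.0128 - 2.37 = 3.6428 eV

For λ₂ = 161.9 nm:
KE₂ = hc/λ₂ - φ = 7.6581 - 2.37 = 5.2881 eV

Change in KE:
ΔKE = KE₂ - KE₁ = 5.2881 - 3.6428 = 1.6453 eV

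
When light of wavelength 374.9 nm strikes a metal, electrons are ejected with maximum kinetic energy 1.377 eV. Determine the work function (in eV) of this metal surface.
1.93 eV

From Einstein's photoelectric equation: KE_max = hf - φ = hc/λ - φ

Rearranging for φ:
φ = hc/λ - KE_max

Calculate photon energy:
E_photon = hc/λ = 3.3071 eV

Therefore:
φ = 3.3071 - 1.377 = 1.93 eV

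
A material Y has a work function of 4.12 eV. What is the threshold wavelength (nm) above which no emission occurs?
300.93 nm

The threshold wavelength is when the photon energy equals the work function:
hc/λ₀ = φ

Solving for λ₀:
λ₀ = hc/φ = (6.626×10⁻³⁴ J·s)(3×10⁸ m/s) / (4.12 eV × 1.602×10⁻¹⁹ J/eV)
λ₀ = 300.93 nm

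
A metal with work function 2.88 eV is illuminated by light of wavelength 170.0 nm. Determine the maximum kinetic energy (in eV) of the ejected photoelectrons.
4.4132 eV

Using Einstein's photoelectric equation: KE_max = hf - φ = hc/λ - φ

First, calculate the photon energy:
E_photon = hc/λ = (6.626×10⁻³⁴ J·s)(3×10⁸ m/s) / (170.0×10⁻⁹ m)
E_photon = 7.2932 eV

Then, the maximum kinetic energy:
KE_max = E_photon - φ = 7.2932 eV - 2.88 eV = 4.4132 eV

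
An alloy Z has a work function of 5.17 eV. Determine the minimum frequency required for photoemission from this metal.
1.2501e+15 Hz

The threshold frequency is when the photon energy equals the work function:
hf₀ = φ

Solving for f₀:
f₀ = φ/h = (5.17 eV × 1.602×10⁻¹⁹ J/eV) / (6.626×10⁻³⁴ J·s)
f₀ = 1.2501e+15 Hz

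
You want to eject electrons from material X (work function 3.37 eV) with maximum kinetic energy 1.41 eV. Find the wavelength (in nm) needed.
259.38 nm

From Einstein's equation: KE_max = hc/λ - φ

Rearranging for λ:
hc/λ = KE_max + φ
λ = hc/(KE_max + φ)

Required photon energy:
E_photon = KE_max + φ = 1.41 + 3.37 = 4.78 eV

Required wavelength:
λ = hc/E_photon = (6.626×10⁻³⁴)(3×10⁸) / (4.78 × 1.602×10⁻¹⁹)
λ = 259.38 nm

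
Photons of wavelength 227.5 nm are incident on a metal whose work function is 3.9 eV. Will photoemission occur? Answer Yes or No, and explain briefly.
Yes

For photoemission, the photon energy must exceed the work function.

Photon energy: E = hc/λ = 5.4499 eV
Work function: φ = 3.9 eV

Since E_photon (5.4499 eV) > φ (3.9 eV), photoemission WILL occur.
The threshold wavelength is λ₀ = hc/φ = 317.9 nm.
Since 227.5 nm < 317.9 nm, the light has sufficient energy.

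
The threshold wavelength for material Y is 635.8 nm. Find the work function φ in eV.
1.95 eV

At the threshold wavelength, photon energy equals work function:
φ = hc/λ₀

Calculating:
φ = (6.626×10⁻³⁴ J·s)(3×10⁸ m/s) / (635.8×10⁻⁹ m)
φ = 1.95 eV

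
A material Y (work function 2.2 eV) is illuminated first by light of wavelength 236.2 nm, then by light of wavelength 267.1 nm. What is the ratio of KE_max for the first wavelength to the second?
1.2487

Using Einstein's equation: KE_max = hc/λ - φ

For λ₁ = 236.2 nm:
E₁ = hc/λ₁ = 5.2491 eV
KE₁ = E₁ - φ = 5.2491 - 2.2 = 3.0491 eV

For λ₂ = 267.1 nm:
E₂ = hc/λ₂ = 4.6419 eV
KE₂ = E₂ - φ = 4.6419 - 2.2 = 2.4419 eV

Ratio: KE₁/KE₂ = 3.0491/2.4419 = 1.2487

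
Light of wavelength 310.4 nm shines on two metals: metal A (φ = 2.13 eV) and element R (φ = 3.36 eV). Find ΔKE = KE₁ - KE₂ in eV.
1.2300 eV

Using KE_max = hc/λ - φ for each metal:

Photon energy: E = hc/λ = 3.9943 eV

For metal A (φ₁ = 2.13 eV):
KE₁ = E - φ₁ = 3.9943 - 2.13 = 1.8643 eV

For element R (φ₂ = 3.36 eV):
KE₂ = E - φ₂ = 3.9943 - 3.36 = 0.6343 eV

Difference:
ΔKE = KE₁ - KE₂ = 1.8643 - 0.6343 = 1.2300 eV

Note: The difference equals the difference in work functions: 3.36 - 2.13 = 1.23 eV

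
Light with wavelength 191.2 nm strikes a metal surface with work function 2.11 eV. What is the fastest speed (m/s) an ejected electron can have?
1.2405e+06 m/s

First, find the maximum kinetic energy:
E_photon = hc/λ = 6.4845 eV
KE_max = E_photon - φ = 6.4845 - 2.11 = 4.3745 eV

Convert to Joules: KE_max = 4.3745 × 1.602×10⁻¹⁹ J = 7.0088e-19 J

Then use KE = ½mv² to find velocity:
v = √(2·KE/m) = √(2 × 7.0088e-19 J / 9.109e-31 kg)
v = 1.2405e+06 m/s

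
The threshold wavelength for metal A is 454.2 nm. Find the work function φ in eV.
2.73 eV

At the threshold wavelength, photon energy equals work function:
φ = hc/λ₀

Calculating:
φ = (6.626×10⁻³⁴ J·s)(3×10⁸ m/s) / (454.2×10⁻⁹ m)
φ = 2.73 eV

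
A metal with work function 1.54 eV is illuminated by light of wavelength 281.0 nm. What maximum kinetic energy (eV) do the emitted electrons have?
2.8722 eV

Using Einstein's photoelectric equation: KE_max = hf - φ = hc/λ - φ

First, calculate the photon energy:
E_photon = hc/λ = (6.626×10⁻³⁴ J·s)(3×10⁸ m/s) / (281.0×10⁻⁹ m)
E_photon = 4.4122 eV

Then, the maximum kinetic energy:
KE_max = E_photon - φ = 4.4122 eV - 1.54 eV = 2.8722 eV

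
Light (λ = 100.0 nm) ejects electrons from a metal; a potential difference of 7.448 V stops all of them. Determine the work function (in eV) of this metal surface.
4.95 eV

The stopping potential gives the maximum kinetic energy: KE_max = eV_s = 7.448 eV

From Einstein's photoelectric equation: KE_max = hc/λ - φ
Rearranging: φ = hc/λ - KE_max

Calculate photon energy:
E_photon = hc/λ = (6.626×10⁻³⁴ J·s)(3×10⁸ m/s) / (100.0×10⁻⁹ m) = 12.3984 eV

Therefore:
φ = 12.3984 - 7.448 = 4.95 eV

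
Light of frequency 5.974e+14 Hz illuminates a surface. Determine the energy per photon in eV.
2.4706 eV

Using E = hf:

E = hf = (6.626×10⁻³⁴ J·s)(5.974e+14 Hz)
E = 2.4706 eV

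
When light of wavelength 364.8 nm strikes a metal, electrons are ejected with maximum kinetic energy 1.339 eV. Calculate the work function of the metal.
2.06 eV

From Einstein's photoelectric equation: KE_max = hf - φ = hc/λ - φ

Rearranging for φ:
φ = hc/λ - KE_max

Calculate photon energy:
E_photon = hc/λ = 3.3987 eV

Therefore:
φ = 3.3987 - 1.339 = 2.06 eV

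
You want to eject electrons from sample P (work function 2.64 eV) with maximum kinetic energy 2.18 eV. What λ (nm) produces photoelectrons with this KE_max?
257.23 nm

From Einstein's equation: KE_max = hc/λ - φ

Rearranging for λ:
hc/λ = KE_max + φ
λ = hc/(KE_max + φ)

Required photon energy:
E_photon = KE_max + φ = 2.18 + 2.64 = 4.82 eV

Required wavelength:
λ = hc/E_photon = (6.626×10⁻³⁴)(3×10⁸) / (4.82 × 1.602×10⁻¹⁹)
λ = 257.23 nm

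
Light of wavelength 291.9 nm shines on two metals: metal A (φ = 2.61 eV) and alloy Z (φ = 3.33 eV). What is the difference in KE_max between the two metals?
0.7200 eV

Using KE_max = hc/λ - φ for each metal:

Photon energy: E = hc/λ = 4.2475 eV

For metal A (φ₁ = 2.61 eV):
KE₁ = E - φ₁ = 4.2475 - 2.61 = 1.6375 eV

For alloy Z (φ₂ = 3.33 eV):
KE₂ = E - φ₂ = 4.2475 - 3.33 = 0.9175 eV

Difference:
ΔKE = KE₁ - KE₂ = 1.6375 - 0.9175 = 0.7200 eV

Note: The difference equals the difference in work functions: 3.33 - 2.61 = 0.72 eV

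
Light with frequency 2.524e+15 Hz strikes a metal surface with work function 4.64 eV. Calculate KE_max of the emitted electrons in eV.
5.7984 eV

Using Einstein's photoelectric equation: KE_max = hf - φ

First, calculate the photon energy:
E_photon = hf = (6.626×10⁻³⁴ J·s)(2.524e+15 Hz)
E_photon = 10.4384 eV

Then, the maximum kinetic energy:
KE_max = E_photon - φ = 10.4384 eV - 4.64 eV = 5.7984 eV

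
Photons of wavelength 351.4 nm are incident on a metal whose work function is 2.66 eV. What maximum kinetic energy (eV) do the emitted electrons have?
0.8683 eV

Using Einstein's photoelectric equation: KE_max = hf - φ = hc/λ - φ

First, calculate the photon energy:
E_photon = hc/λ = (6.626×10⁻³⁴ J·s)(3×10⁸ m/s) / (351.4×10⁻⁹ m)
E_photon = 3.5283 eV

Then, the maximum kinetic energy:
KE_max = E_photon - φ = 3.5283 eV - 2.66 eV = 0.8683 eV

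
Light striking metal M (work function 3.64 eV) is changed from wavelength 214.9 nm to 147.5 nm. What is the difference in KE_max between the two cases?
2.6363 eV

Using Einstein's equation: KE_max = hc/λ - φ

For λ₁ = 214.9 nm:
KE₁ = hc/λ₁ - φ = 5.7694 - 3.64 = 2.1294 eV

For λ₂ = 147.5 nm:
KE₂ = hc/λ₂ - φ = 8.4057 - 3.64 = 4.7657 eV

Change in KE:
ΔKE = KE₂ - KE₁ = 4.7657 - 2.1294 = 2.6363 eV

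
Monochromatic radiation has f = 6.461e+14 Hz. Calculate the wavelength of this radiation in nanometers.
464.00 nm

Using the wave equation: c = fλ

Solving for wavelength:
λ = c/f = (3×10⁸ m/s) / (6.461e+14 Hz)
λ = 464.00 nm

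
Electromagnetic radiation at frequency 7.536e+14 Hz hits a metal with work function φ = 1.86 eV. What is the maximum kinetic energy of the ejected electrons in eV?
1.2566 eV

Using Einstein's photoelectric equation: KE_max = hf - φ

First, calculate the photon energy:
E_photon = hf = (6.626×10⁻³⁴ J·s)(7.536e+14 Hz)
E_photon = 3.1166 eV

Then, the maximum kinetic energy:
KE_max = E_photon - φ = 3.1166 eV - 1.86 eV = 1.2566 eV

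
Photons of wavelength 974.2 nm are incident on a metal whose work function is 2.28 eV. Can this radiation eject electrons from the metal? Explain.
No

For photoemission, the photon energy must exceed the work function.

Photon energy: E = hc/λ = 1.2727 eV
Work function: φ = 2.28 eV

Since E_photon (1.2727 eV) < φ (2.28 eV), photoemission will NOT occur.
The threshold wavelength is λ₀ = hc/φ = 543.8 nm.
Since 974.2 nm > 543.8 nm, the photons lack sufficient energy.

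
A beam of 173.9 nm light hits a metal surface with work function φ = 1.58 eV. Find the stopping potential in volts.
5.5496 V

The stopping potential V_s satisfies: eV_s = KE_max

First, find KE_max using Einstein's equation:
E_photon = hc/λ = 7.1296 eV
KE_max = E_photon - φ = 7.1296 - 1.58 = 5.5496 eV

Since eV_s = KE_max:
V_s = KE_max/e = 5.5496 V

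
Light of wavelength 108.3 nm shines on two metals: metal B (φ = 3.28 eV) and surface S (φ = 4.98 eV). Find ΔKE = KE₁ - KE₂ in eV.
1.7000 eV

Using KE_max = hc/λ - φ for each metal:

Photon energy: E = hc/λ = 11.4482 eV

For metal B (φ₁ = 3.28 eV):
KE₁ = E - φ₁ = 11.4482 - 3.28 = 8.1682 eV

For surface S (φ₂ = 4.98 eV):
KE₂ = E - φ₂ = 11.4482 - 4.98 = 6.4682 eV

Difference:
ΔKE = KE₁ - KE₂ = 8.1682 - 6.4682 = 1.7000 eV

Note: The difference equals the difference in work functions: 4.98 - 3.28 = 1.70 eV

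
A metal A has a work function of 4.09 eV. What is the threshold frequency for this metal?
9.8896e+14 Hz

The threshold frequency is when the photon energy equals the work function:
hf₀ = φ

Solving for f₀:
f₀ = φ/h = (4.09 eV × 1.602×10⁻¹⁹ J/eV) / (6.626×10⁻³⁴ J·s)
f₀ = 9.8896e+14 Hz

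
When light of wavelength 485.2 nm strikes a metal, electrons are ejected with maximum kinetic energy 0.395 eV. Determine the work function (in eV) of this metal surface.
2.16 eV

From Einstein's photoelectric equation: KE_max = hf - φ = hc/λ - φ

Rearranging for φ:
φ = hc/λ - KE_max

Calculate photon energy:
E_photon = hc/λ = 2.5553 eV

Therefore:
φ = 2.5553 - 0.395 = 2.16 eV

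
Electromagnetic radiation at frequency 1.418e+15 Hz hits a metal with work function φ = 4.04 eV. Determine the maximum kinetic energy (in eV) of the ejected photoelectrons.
1.8244 eV

Using Einstein's photoelectric equation: KE_max = hf - φ

First, calculate the photon energy:
E_photon = hf = (6.626×10⁻³⁴ J·s)(1.418e+15 Hz)
E_photon = 5.8644 eV

Then, the maximum kinetic energy:
KE_max = E_photon - φ = 5.8644 eV - 4.04 eV = 1.8244 eV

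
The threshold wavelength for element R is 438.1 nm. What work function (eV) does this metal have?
2.83 eV

At the threshold wavelength, photon energy equals work function:
φ = hc/λ₀

Calculating:
φ = (6.626×10⁻³⁴ J·s)(3×10⁸ m/s) / (438.1×10⁻⁹ m)
φ = 2.83 eV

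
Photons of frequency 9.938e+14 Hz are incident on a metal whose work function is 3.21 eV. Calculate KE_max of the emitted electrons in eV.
0.9000 eV

Using Einstein's photoelectric equation: KE_max = hf - φ

First, calculate the photon energy:
E_photon = hf = (6.626×10⁻³⁴ J·s)(9.938e+14 Hz)
E_photon = 4.1100 eV

Then, the maximum kinetic energy:
KE_max = E_photon - φ = 4.1100 eV - 3.21 eV = 0.9000 eV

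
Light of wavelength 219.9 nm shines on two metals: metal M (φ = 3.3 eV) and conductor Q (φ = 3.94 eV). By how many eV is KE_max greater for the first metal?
0.6400 eV

Using KE_max = hc/λ - φ for each metal:

Photon energy: E = hc/λ = 5.6382 eV

For metal M (φ₁ = 3.3 eV):
KE₁ = E - φ₁ = 5.6382 - 3.3 = 2.3382 eV

For conductor Q (φ₂ = 3.94 eV):
KE₂ = E - φ₂ = 5.6382 - 3.94 = 1.6982 eV

Difference:
ΔKE = KE₁ - KE₂ = 2.3382 - 1.6982 = 0.6400 eV

Note: The difference equals the difference in work functions: 3.94 - 3.3 = 0.64 eV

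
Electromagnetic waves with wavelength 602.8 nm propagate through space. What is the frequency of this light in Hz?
4.9733e+14 Hz

Using the wave equation: c = fλ

Solving for frequency:
f = c/λ = (3×10⁸ m/s) / (602.8×10⁻⁹ m)
f = 4.9733e+14 Hz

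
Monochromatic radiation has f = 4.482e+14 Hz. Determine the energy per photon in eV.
1.8536 eV

Using E = hf:

E = hf = (6.626×10⁻³⁴ J·s)(4.482e+14 Hz)
E = 1.8536 eV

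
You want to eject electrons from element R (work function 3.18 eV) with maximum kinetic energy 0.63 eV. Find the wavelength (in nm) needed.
325.42 nm

From Einstein's equation: KE_max = hc/λ - φ

Rearranging for λ:
hc/λ = KE_max + φ
λ = hc/(KE_max + φ)

Required photon energy:
E_photon = KE_max + φ = 0.63 + 3.18 = 3.81 eV

Required wavelength:
λ = hc/E_photon = (6.626×10⁻³⁴)(3×10⁸) / (3.81 × 1.602×10⁻¹⁹)
λ = 325.42 nm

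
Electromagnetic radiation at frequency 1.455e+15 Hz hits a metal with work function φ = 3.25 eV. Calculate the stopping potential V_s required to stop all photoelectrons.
2.7674 V

The stopping potential V_s satisfies: eV_s = KE_max

First, find KE_max using Einstein's equation:
E_photon = hf = (6.626×10⁻³⁴ J·s)(1.455e+15 Hz) = 6.0174 eV
KE_max = E_photon - φ = 6.0174 - 3.25 = 2.7674 eV

Since eV_s = KE_max:
V_s = KE_max/e = 2.7674 V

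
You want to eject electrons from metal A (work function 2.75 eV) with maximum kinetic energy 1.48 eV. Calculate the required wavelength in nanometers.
293.11 nm

From Einstein's equation: KE_max = hc/λ - φ

Rearranging for λ:
hc/λ = KE_max + φ
λ = hc/(KE_max + φ)

Required photon energy:
E_photon = KE_max + φ = 1.48 + 2.75 = 4.23 eV

Required wavelength:
λ = hc/E_photon = (6.626×10⁻³⁴)(3×10⁸) / (4.23 × 1.602×10⁻¹⁹)
λ = 293.11 nm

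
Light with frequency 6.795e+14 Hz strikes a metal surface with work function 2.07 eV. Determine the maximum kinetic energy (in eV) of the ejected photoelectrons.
0.7402 eV

Using Einstein's photoelectric equation: KE_max = hf - φ

First, calculate the photon energy:
E_photon = hf = (6.626×10⁻³⁴ J·s)(6.795e+14 Hz)
E_photon = 2.8102 eV

Then, the maximum kinetic energy:
KE_max = E_photon - φ = 2.8102 eV - 2.07 eV = 0.7402 eV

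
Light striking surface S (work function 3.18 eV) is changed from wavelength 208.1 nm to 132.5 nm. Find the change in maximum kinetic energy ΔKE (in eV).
3.3994 eV

Using Einstein's equation: KE_max = hc/λ - φ

For λ₁ = 208.1 nm:
KE₁ = hc/λ₁ - φ = 5.9579 - 3.18 = 2.7779 eV

For λ₂ = 132.5 nm:
KE₂ = hc/λ₂ - φ = 9.3573 - 3.18 = 6.1773 eV

Change in KE:
ΔKE = KE₂ - KE₁ = 6.1773 - 2.7779 = 3.3994 eV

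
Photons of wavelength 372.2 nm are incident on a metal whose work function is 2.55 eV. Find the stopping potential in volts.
0.7811 V

The stopping potential V_s satisfies: eV_s = KE_max

First, find KE_max using Einstein's equation:
E_photon = hc/λ = 3.3311 eV
KE_max = E_photon - φ = 3.3311 - 2.55 = 0.7811 eV

Since eV_s = KE_max:
V_s = KE_max/e = 0.7811 V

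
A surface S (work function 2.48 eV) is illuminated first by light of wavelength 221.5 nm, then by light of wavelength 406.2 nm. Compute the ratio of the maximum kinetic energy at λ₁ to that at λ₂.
5.4473

Using Einstein's equation: KE_max = hc/λ - φ

For λ₁ = 221.5 nm:
E₁ = hc/λ₁ = 5.5975 eV
KE₁ = E₁ - φ = 5.5975 - 2.48 = 3.1175 eV

For λ₂ = 406.2 nm:
E₂ = hc/λ₂ = 3.0523 eV
KE₂ = E₂ - φ = 3.0523 - 2.48 = 0.5723 eV

Ratio: KE₁/KE₂ = 3.1175/0.5723 = 5.4473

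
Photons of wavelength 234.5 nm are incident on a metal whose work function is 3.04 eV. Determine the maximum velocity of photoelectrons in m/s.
8.8909e+05 m/s

First, find the maximum kinetic energy:
E_photon = hc/λ = 5.2872 eV
KE_max = E_photon - φ = 5.2872 - 3.04 = 2.2472 eV

Convert to Joules: KE_max = 2.2472 × 1.602×10⁻¹⁹ J = 3.6004e-19 J

Then use KE = ½mv² to find velocity:
v = √(2·KE/m) = √(2 × 3.6004e-19 J / 9.109e-31 kg)
v = 8.8909e+05 m/s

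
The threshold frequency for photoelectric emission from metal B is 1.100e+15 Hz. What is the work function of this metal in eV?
4.55 eV

At the threshold frequency, photon energy equals work function:
φ = hf₀

Calculating:
φ = (6.626×10⁻³⁴ J·s)(1.100e+15 Hz)
φ = 4.55 eV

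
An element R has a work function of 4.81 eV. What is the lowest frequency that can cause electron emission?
1.1631e+15 Hz

The threshold frequency is when the photon energy equals the work function:
hf₀ = φ

Solving for f₀:
f₀ = φ/h = (4.81 eV × 1.602×10⁻¹⁹ J/eV) / (6.626×10⁻³⁴ J·s)
f₀ = 1.1631e+15 Hz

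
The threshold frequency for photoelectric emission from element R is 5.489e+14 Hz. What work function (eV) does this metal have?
2.27 eV

At the threshold frequency, photon energy equals work function:
φ = hf₀

Calculating:
φ = (6.626×10⁻³⁴ J·s)(5.489e+14 Hz)
φ = 2.27 eV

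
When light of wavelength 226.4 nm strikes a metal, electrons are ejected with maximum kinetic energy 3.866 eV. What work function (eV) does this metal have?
1.61 eV

From Einstein's photoelectric equation: KE_max = hf - φ = hc/λ - φ

Rearranging for φ:
φ = hc/λ - KE_max

Calculate photon energy:
E_photon = hc/λ = 5.4763 eV

Therefore:
φ = 5.4763 - 3.866 = 1.61 eV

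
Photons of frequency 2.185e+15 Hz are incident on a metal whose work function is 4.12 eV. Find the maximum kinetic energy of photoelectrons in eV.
4.9164 eV

Using Einstein's photoelectric equation: KE_max = hf - φ

First, calculate the photon energy:
E_photon = hf = (6.626×10⁻³⁴ J·s)(2.185e+15 Hz)
E_photon = 9.0364 eV

Then, the maximum kinetic energy:
KE_max = E_photon - φ = 9.0364 eV - 4.12 eV = 4.9164 eV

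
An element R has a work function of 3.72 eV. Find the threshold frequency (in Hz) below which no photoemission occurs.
8.9949e+14 Hz

The threshold frequency is when the photon energy equals the work function:
hf₀ = φ

Solving for f₀:
f₀ = φ/h = (3.72 eV × 1.602×10⁻¹⁹ J/eV) / (6.626×10⁻³⁴ J·s)
f₀ = 8.9949e+14 Hz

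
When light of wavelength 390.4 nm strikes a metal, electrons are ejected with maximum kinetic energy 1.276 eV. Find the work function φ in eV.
1.90 eV

From Einstein's photoelectric equation: KE_max = hf - φ = hc/λ - φ

Rearranging for φ:
φ = hc/λ - KE_max

Calculate photon energy:
E_photon = hc/λ = 3.1758 eV

Therefore:
φ = 3.1758 - 1.276 = 1.90 eV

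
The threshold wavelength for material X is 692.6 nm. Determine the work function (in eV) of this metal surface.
1.79 eV

At the threshold wavelength, photon energy equals work function:
φ = hc/λ₀

Calculating:
φ = (6.626×10⁻³⁴ J·s)(3×10⁸ m/s) / (692.6×10⁻⁹ m)
φ = 1.79 eV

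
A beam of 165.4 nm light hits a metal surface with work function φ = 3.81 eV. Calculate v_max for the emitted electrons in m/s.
1.1387e+06 m/s

First, find the maximum kinetic energy:
E_photon = hc/λ = 7.4960 eV
KE_max = E_photon - φ = 7.4960 - 3.81 = 3.6860 eV

Convert to Joules: KE_max = 3.6860 × 1.602×10⁻¹⁹ J = 5.9057e-19 J

Then use KE = ½mv² to find velocity:
v = √(2·KE/m) = √(2 × 5.9057e-19 J / 9.109e-31 kg)
v = 1.1387e+06 m/s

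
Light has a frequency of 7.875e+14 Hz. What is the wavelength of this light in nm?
380.69 nm

Using the wave equation: c = fλ

Solving for wavelength:
λ = c/f = (3×10⁸ m/s) / (7.875e+14 Hz)
λ = 380.69 nm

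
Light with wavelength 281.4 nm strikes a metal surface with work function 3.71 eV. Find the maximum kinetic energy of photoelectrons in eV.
0.6960 eV

Using Einstein's photoelectric equation: KE_max = hf - φ = hc/λ - φ

First, calculate the photon energy:
E_photon = hc/λ = (6.626×10⁻³⁴ J·s)(3×10⁸ m/s) / (281.4×10⁻⁹ m)
E_photon = 4.4060 eV

Then, the maximum kinetic energy:
KE_max = E_photon - φ = 4.4060 eV - 3.71 eV = 0.6960 eV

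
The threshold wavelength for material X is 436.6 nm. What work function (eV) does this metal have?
2.84 eV

At the threshold wavelength, photon energy equals work function:
φ = hc/λ₀

Calculating:
φ = (6.626×10⁻³⁴ J·s)(3×10⁸ m/s) / (436.6×10⁻⁹ m)
φ = 2.84 eV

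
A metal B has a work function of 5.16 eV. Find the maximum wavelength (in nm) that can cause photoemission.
240.28 nm

The threshold wavelength is when the photon energy equals the work function:
hc/λ₀ = φ

Solving for λ₀:
λ₀ = hc/φ = (6.626×10⁻³⁴ J·s)(3×10⁸ m/s) / (5.16 eV × 1.602×10⁻¹⁹ J/eV)
λ₀ = 240.28 nm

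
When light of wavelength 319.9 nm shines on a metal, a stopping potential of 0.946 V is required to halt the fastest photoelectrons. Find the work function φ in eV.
2.93 eV

The stopping potential gives the maximum kinetic energy: KE_max = eV_s = 0.946 eV

From Einstein's photoelectric equation: KE_max = hc/λ - φ
Rearranging: φ = hc/λ - KE_max

Calculate photon energy:
E_photon = hc/λ = (6.626×10⁻³⁴ J·s)(3×10⁸ m/s) / (319.9×10⁻⁹ m) = 3.8757 eV

Therefore:
φ = 3.8757 - 0.946 = 2.93 eV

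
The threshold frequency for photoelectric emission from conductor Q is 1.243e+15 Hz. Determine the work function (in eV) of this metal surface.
5.14 eV

At the threshold frequency, photon energy equals work function:
φ = hf₀

Calculating:
φ = (6.626×10⁻³⁴ J·s)(1.243e+15 Hz)
φ = 5.14 eV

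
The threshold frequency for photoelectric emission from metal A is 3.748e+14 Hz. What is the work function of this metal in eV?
1.55 eV

At the threshold frequency, photon energy equals work function:
φ = hf₀

Calculating:
φ = (6.626×10⁻³⁴ J·s)(3.748e+14 Hz)
φ = 1.55 eV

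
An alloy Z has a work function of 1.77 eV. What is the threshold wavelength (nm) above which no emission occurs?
700.48 nm

The threshold wavelength is when the photon energy equals the work function:
hc/λ₀ = φ

Solving for λ₀:
λ₀ = hc/φ = (6.626×10⁻³⁴ J·s)(3×10⁸ m/s) / (1.77 eV × 1.602×10⁻¹⁹ J/eV)
λ₀ = 700.48 nm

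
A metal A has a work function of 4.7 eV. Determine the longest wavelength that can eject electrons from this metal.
263.80 nm

The threshold wavelength is when the photon energy equals the work function:
hc/λ₀ = φ

Solving for λ₀:
λ₀ = hc/φ = (6.626×10⁻³⁴ J·s)(3×10⁸ m/s) / (4.7 eV × 1.602×10⁻¹⁹ J/eV)
λ₀ = 263.80 nm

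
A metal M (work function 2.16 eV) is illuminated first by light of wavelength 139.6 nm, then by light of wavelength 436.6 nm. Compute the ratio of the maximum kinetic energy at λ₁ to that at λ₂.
9.8878

Using Einstein's equation: KE_max = hc/λ - φ

For λ₁ = 139.6 nm:
E₁ = hc/λ₁ = 8.8814 eV
KE₁ = E₁ - φ = 8.8814 - 2.16 = 6.7214 eV

For λ₂ = 436.6 nm:
E₂ = hc/λ₂ = 2.8398 eV
KE₂ = E₂ - φ = 2.8398 - 2.16 = 0.6798 eV

Ratio: KE₁/KE₂ = 6.7214/0.6798 = 9.8878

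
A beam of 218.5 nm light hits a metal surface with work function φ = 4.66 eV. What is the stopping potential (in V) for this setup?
1.0143 V

The stopping potential V_s satisfies: eV_s = KE_max

First, find KE_max using Einstein's equation:
E_photon = hc/λ = 5.6743 eV
KE_max = E_photon - φ = 5.6743 - 4.66 = 1.0143 eV

Since eV_s = KE_max:
V_s = KE_max/e = 1.0143 V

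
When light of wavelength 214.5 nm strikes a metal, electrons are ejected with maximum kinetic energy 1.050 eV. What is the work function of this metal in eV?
4.73 eV

From Einstein's photoelectric equation: KE_max = hf - φ = hc/λ - φ

Rearranging for φ:
φ = hc/λ - KE_max

Calculate photon energy:
E_photon = hc/λ = 5.7801 eV

Therefore:
φ = 5.7801 - 1.050 = 4.73 eV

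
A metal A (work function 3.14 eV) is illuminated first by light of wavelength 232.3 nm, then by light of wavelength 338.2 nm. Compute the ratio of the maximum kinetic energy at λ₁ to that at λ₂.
4.1773

Using Einstein's equation: KE_max = hc/λ - φ

For λ₁ = 232.3 nm:
E₁ = hc/λ₁ = 5.3372 eV
KE₁ = E₁ - φ = 5.3372 - 3.14 = 2.1972 eV

For λ₂ = 338.2 nm:
E₂ = hc/λ₂ = 3.6660 eV
KE₂ = E₂ - φ = 3.6660 - 3.14 = 0.5260 eV

Ratio: KE₁/KE₂ = 2.1972/0.5260 = 4.1773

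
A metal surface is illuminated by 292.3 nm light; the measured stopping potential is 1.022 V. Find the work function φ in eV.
3.22 eV

The stopping potential gives the maximum kinetic energy: KE_max = eV_s = 1.022 eV

From Einstein's photoelectric equation: KE_max = hc/λ - φ
Rearranging: φ = hc/λ - KE_max

Calculate photon energy:
E_photon = hc/λ = (6.626×10⁻³⁴ J·s)(3×10⁸ m/s) / (292.3×10⁻⁹ m) = 4.2417 eV

Therefore:
φ = 4.2417 - 1.022 = 3.22 eV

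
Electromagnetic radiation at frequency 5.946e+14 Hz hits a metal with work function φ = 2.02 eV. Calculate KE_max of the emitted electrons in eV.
0.4391 eV

Using Einstein's photoelectric equation: KE_max = hf - φ

First, calculate the photon energy:
E_photon = hf = (6.626×10⁻³⁴ J·s)(5.946e+14 Hz)
E_photon = 2.4591 eV

Then, the maximum kinetic energy:
KE_max = E_photon - φ = 2.4591 eV - 2.02 eV = 0.4391 eV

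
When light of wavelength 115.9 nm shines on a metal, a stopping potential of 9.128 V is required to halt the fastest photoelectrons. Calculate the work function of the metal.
1.57 eV

The stopping potential gives the maximum kinetic energy: KE_max = eV_s = 9.128 eV

From Einstein's photoelectric equation: KE_max = hc/λ - φ
Rearranging: φ = hc/λ - KE_max

Calculate photon energy:
E_photon = hc/λ = (6.626×10⁻³⁴ J·s)(3×10⁸ m/s) / (115.9×10⁻⁹ m) = 10.6975 eV

Therefore:
φ = 10.6975 - 9.128 = 1.57 eV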